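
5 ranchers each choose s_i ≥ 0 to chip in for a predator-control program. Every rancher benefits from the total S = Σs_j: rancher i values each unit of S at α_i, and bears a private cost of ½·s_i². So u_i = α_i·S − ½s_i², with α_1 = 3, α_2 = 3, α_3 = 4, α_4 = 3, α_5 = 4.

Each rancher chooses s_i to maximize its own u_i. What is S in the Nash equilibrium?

Rancher i's FOC: ∂u_i/∂s_i = α_i − s_i = 0, so s_i* = α_i.
NE contributions = (3, 3, 4, 3, 4); S = 17.

17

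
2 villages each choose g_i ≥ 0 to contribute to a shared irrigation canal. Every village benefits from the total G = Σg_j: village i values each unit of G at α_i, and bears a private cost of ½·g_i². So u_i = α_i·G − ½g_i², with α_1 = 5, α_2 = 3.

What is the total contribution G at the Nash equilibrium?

Village i's FOC: ∂u_i/∂g_i = α_i − g_i = 0, so g_i* = α_i.
NE contributions = (5, 3); G = 8.

8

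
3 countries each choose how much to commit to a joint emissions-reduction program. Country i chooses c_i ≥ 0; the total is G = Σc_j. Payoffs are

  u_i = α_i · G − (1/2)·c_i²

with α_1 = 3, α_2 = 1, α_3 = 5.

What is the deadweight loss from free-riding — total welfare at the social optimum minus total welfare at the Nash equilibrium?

Country i's FOC: ∂u_i/∂c_i = α_i − c_i = 0, so c_i* = α_i.
NE contributions = (3, 1, 5); G = 9.
W^NE = (Σα)·G − ½Σα_i² = 9² − ½·35 = 63.5.
Planner sets c_i = Σα_j = 9 for every i, so G^SO = 3·9 = 27.
W^SO = (Σα)·G^SO − ½·3·(Σα)² = (3/2)·9² = 121.5.
Deadweight loss = W^SO − W^NE = 58.

58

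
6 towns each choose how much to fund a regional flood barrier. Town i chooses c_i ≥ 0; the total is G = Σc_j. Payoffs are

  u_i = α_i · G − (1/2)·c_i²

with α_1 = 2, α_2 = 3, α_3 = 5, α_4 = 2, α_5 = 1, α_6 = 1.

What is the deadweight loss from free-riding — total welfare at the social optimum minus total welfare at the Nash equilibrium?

414

Town i's FOC: ∂u_i/∂c_i = α_i − c_i = 0, so c_i* = α_i.
NE contributions = (2, 3, 5, 2, 1, 1); G = 14.
W^NE = (Σα)·G − ½Σα_i² = 14² − ½·44 = 174.
Planner sets c_i = Σα_j = 14 for every i, so G^SO = 6·14 = 84.
W^SO = (Σα)·G^SO − ½·6·(Σα)² = (6/2)·14² = 588.
Deadweight loss = W^SO − W^NE = 414.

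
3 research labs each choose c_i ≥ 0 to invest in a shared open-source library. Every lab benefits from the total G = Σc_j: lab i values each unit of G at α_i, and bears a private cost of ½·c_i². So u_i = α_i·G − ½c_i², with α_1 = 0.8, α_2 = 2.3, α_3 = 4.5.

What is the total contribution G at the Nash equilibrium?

Lab i's FOC: ∂u_i/∂c_i = α_i − c_i = 0, so c_i* = α_i.
NE contributions = (0.8, 2.3, 4.5); G = 7.6.

7.6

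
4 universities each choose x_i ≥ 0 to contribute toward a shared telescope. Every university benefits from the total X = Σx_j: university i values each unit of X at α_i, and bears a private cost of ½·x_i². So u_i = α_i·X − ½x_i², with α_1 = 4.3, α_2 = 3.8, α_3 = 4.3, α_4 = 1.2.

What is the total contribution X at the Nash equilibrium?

13.6

University i's FOC: ∂u_i/∂x_i = α_i − x_i = 0, so x_i* = α_i.
NE contributions = (4.3, 3.8, 4.3, 1.2); X = 13.6.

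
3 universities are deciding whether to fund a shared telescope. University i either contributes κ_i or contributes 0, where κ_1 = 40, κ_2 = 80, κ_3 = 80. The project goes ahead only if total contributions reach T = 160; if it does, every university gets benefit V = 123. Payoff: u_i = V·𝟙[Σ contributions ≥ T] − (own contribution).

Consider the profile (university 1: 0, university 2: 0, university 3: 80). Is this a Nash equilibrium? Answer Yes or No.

Total = 80 < 160: not provided.
University 1 (pledges 0, payoff 0): pledging 40 → total 120, payoff -40. No gain.
University 2 (pledges 0, payoff 0): pledging 80 → total 160, payoff 43. Profitable deviation.

No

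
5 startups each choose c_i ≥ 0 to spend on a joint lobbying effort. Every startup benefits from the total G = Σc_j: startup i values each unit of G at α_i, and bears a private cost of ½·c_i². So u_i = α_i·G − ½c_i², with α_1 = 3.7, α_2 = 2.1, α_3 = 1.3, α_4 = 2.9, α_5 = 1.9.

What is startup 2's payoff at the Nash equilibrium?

22.785

Startup i's FOC: ∂u_i/∂c_i = α_i − c_i = 0, so c_i* = α_i.
NE contributions = (3.7, 2.1, 1.3, 2.9, 1.9); G = 11.9.
u_2 = α_2·G − ½·(c_2)² = 2.1·11.9 − ½·2.1² = 22.785.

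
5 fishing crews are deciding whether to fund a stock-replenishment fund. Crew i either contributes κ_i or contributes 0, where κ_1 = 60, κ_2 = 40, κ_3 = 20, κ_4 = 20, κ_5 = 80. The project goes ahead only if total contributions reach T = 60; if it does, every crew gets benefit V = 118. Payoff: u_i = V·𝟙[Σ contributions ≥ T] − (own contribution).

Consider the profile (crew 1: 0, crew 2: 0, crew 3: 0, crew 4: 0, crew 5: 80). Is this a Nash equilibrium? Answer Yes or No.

Yes

Total = 80 ≥ 60: provided.
Crew 1 (pledges 0, payoff 118): pledging 60 → total 140, payoff 58. No gain.
Crew 2 (pledges 0, payoff 118): pledging 40 → total 120, payoff 78. No gain.
Crew 3 (pledges 0, payoff 118): pledging 20 → total 100, payoff 98. No gain.
Crew 4 (pledges 0, payoff 118): pledging 20 → total 100, payoff 98. No gain.
Crew 5 (pledges 80, payoff 38): dropping to 0 → total 0, payoff 0. No gain.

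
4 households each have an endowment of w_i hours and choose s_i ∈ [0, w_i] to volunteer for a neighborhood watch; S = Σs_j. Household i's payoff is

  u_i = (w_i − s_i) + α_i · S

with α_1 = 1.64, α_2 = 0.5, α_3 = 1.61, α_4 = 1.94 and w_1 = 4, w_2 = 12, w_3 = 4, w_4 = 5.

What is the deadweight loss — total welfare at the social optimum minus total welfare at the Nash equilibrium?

∂u_i/∂s_i = α_i − 1, so household i contributes w_i if α_i > 1, else 0.
α_i > 1 for i ∈ {1, 3, 4}; NE contributions (4, 0, 4, 5), S = 13.
W^NE = Σw_i − S^NE + (Σα_i)·S^NE = 25 + 4.69·13 = 85.97.
Planner: ∂(Σu_j)/∂s_i = Σα_j − 1 = 4.69 > 0, so everyone contributes w_i; S^SO = 25, W^SO = 25 + 4.69·25 = 142.25.
Deadweight loss = 56.28.

56.28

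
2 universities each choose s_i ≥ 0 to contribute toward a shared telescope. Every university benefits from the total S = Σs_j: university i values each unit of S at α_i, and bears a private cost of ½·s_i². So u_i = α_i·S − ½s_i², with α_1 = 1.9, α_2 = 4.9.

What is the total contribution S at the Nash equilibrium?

6.8

University i's FOC: ∂u_i/∂s_i = α_i − s_i = 0, so s_i* = α_i.
NE contributions = (1.9, 4.9); S = 6.8.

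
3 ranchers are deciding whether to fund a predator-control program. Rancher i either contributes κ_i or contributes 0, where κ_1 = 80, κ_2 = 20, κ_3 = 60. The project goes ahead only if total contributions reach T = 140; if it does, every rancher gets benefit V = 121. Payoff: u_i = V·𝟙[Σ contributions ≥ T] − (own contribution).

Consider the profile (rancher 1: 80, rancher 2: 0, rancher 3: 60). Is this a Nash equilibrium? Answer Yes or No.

Total = 140 ≥ 140: provided.
Rancher 1 (pledges 80, payoff 41): dropping to 0 → total 60, payoff 0. No gain.
Rancher 2 (pledges 0, payoff 121): pledging 20 → total 160, payoff 101. No gain.
Rancher 3 (pledges 60, payoff 61): dropping to 0 → total 80, payoff 0. No gain.

Yes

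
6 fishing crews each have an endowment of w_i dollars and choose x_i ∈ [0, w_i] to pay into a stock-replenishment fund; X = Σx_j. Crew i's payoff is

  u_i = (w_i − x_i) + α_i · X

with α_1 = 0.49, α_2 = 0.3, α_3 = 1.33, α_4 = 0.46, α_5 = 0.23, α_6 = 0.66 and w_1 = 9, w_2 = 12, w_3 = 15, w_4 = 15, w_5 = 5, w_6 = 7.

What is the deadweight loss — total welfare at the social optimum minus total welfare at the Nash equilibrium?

118.56

∂u_i/∂x_i = α_i − 1, so crew i contributes w_i if α_i > 1, else 0.
α_i > 1 for i ∈ {3}; NE contributions (0, 0, 15, 0, 0, 0), X = 15.
W^NE = Σw_i − X^NE + (Σα_i)·X^NE = 63 + 2.47·15 = 100.05.
Planner: ∂(Σu_j)/∂x_i = Σα_j − 1 = 2.47 > 0, so everyone contributes w_i; X^SO = 63, W^SO = 63 + 2.47·63 = 218.61.
Deadweight loss = 118.56.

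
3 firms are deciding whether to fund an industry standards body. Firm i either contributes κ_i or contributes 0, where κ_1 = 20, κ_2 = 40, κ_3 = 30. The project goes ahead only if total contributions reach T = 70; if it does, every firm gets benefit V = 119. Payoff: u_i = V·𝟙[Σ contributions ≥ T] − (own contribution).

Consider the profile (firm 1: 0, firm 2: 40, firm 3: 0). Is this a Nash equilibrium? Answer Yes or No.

Total = 40 < 70: not provided.
Firm 1 (pledges 0, payoff 0): pledging 20 → total 60, payoff -20. No gain.
Firm 2 (pledges 40, payoff -40): dropping to 0 → total 0, payoff 0. Profitable deviation.

No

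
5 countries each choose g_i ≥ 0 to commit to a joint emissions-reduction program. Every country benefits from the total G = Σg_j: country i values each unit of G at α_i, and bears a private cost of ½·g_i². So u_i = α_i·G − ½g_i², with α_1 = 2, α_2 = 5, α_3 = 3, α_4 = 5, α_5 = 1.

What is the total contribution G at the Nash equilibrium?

Country i's FOC: ∂u_i/∂g_i = α_i − g_i = 0, so g_i* = α_i.
NE contributions = (2, 5, 3, 5, 1); G = 16.

16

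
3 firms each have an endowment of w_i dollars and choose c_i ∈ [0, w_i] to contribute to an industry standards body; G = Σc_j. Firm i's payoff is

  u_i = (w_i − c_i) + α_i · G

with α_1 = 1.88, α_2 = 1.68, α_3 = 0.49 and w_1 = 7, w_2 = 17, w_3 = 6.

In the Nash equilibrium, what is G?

24

∂u_i/∂c_i = α_i − 1, so firm i contributes w_i if α_i > 1, else 0.
α_i > 1 for i ∈ {1, 2}; NE contributions (7, 17, 0), G = 24.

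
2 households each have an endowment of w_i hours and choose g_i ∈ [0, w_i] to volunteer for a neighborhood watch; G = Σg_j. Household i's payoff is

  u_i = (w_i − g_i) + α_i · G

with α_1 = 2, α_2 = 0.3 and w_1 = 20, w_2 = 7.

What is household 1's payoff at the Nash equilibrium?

∂u_i/∂g_i = α_i − 1, so household i contributes w_i if α_i > 1, else 0.
α_i > 1 for i ∈ {1}; NE contributions (20, 0), G = 20.
u_1 = (20 − 20) + 2·20 = 40.

40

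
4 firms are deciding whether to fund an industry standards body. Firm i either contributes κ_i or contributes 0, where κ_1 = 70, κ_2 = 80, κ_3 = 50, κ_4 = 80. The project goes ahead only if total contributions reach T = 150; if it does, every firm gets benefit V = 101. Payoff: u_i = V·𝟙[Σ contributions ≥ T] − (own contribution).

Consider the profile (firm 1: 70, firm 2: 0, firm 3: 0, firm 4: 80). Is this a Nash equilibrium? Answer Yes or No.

Total = 150 ≥ 150: provided.
Firm 1 (pledges 70, payoff 31): dropping to 0 → total 80, payoff 0. No gain.
Firm 2 (pledges 0, payoff 101): pledging 80 → total 230, payoff 21. No gain.
Firm 3 (pledges 0, payoff 101): pledging 50 → total 200, payoff 51. No gain.
Firm 4 (pledges 80, payoff 21): dropping to 0 → total 70, payoff 0. No gain.

Yes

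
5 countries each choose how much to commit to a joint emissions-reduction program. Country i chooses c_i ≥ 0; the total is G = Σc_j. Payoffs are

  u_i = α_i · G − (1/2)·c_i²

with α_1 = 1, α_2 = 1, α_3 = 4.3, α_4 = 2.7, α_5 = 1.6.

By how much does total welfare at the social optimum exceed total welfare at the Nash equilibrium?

Country i's FOC: ∂u_i/∂c_i = α_i − c_i = 0, so c_i* = α_i.
NE contributions = (1, 1, 4.3, 2.7, 1.6); G = 10.6.
W^NE = (Σα)·G − ½Σα_i² = 10.6² − ½·30.34 = 97.19.
Planner sets c_i = Σα_j = 10.6 for every i, so G^SO = 5·10.6 = 53.
W^SO = (Σα)·G^SO − ½·5·(Σα)² = (5/2)·10.6² = 280.9.
Deadweight loss = W^SO − W^NE = 183.71.

183.71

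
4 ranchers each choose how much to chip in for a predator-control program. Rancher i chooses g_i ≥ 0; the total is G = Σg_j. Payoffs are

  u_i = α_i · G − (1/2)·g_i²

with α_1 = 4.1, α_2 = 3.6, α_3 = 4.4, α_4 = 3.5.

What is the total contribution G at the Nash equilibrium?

Rancher i's FOC: ∂u_i/∂g_i = α_i − g_i = 0, so g_i* = α_i.
NE contributions = (4.1, 3.6, 4.4, 3.5); G = 15.6.

15.6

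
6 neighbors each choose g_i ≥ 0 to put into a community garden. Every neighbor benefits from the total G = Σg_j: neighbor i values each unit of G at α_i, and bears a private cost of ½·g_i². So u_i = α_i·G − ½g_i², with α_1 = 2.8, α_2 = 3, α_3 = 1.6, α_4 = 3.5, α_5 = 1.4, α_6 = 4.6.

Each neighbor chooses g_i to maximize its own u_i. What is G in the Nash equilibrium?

Neighbor i's FOC: ∂u_i/∂g_i = α_i − g_i = 0, so g_i* = α_i.
NE contributions = (2.8, 3, 1.6, 3.5, 1.4, 4.6); G = 16.9.

16.9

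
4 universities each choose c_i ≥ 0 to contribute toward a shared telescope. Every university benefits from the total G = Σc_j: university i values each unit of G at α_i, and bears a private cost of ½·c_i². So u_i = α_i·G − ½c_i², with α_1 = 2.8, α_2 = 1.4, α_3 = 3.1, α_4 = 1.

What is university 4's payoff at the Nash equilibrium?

University i's FOC: ∂u_i/∂c_i = α_i − c_i = 0, so c_i* = α_i.
NE contributions = (2.8, 1.4, 3.1, 1); G = 8.3.
u_4 = α_4·G − ½·(c_4)² = 1·8.3 − ½·1² = 7.8.

7.8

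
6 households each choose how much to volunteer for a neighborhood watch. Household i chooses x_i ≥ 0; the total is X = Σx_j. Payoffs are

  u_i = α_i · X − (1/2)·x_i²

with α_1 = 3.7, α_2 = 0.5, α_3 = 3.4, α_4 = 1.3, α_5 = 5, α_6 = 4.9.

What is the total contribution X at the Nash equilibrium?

Household i's FOC: ∂u_i/∂x_i = α_i − x_i = 0, so x_i* = α_i.
NE contributions = (3.7, 0.5, 3.4, 1.3, 5, 4.9); X = 18.8.

18.8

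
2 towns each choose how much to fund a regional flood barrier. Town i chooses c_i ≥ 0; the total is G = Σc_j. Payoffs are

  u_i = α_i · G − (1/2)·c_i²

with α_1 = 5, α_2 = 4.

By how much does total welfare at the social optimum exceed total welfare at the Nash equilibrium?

20.5

Town i's FOC: ∂u_i/∂c_i = α_i − c_i = 0, so c_i* = α_i.
NE contributions = (5, 4); G = 9.
W^NE = (Σα)·G − ½Σα_i² = 9² − ½·41 = 60.5.
Planner sets c_i = Σα_j = 9 for every i, so G^SO = 2·9 = 18.
W^SO = (Σα)·G^SO − ½·2·(Σα)² = (2/2)·9² = 81.
Deadweight loss = W^SO − W^NE = 20.5.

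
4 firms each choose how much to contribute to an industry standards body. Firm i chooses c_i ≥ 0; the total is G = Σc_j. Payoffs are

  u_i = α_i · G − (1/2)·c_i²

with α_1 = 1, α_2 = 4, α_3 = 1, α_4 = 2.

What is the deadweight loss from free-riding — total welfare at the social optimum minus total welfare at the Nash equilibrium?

75

Firm i's FOC: ∂u_i/∂c_i = α_i − c_i = 0, so c_i* = α_i.
NE contributions = (1, 4, 1, 2); G = 8.
W^NE = (Σα)·G − ½Σα_i² = 8² − ½·22 = 53.
Planner sets c_i = Σα_j = 8 for every i, so G^SO = 4·8 = 32.
W^SO = (Σα)·G^SO − ½·4·(Σα)² = (4/2)·8² = 128.
Deadweight loss = W^SO − W^NE = 75.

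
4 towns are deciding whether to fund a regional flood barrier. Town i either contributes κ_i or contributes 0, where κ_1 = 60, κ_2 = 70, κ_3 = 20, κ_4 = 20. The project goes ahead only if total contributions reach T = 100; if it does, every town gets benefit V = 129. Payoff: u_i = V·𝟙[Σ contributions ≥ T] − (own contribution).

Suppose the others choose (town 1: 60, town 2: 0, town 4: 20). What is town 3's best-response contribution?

Others' total = 80. Contributing 20 brings total to 100 ≥ 100: gain V − κ_3 = 109.
Best response: 20.

20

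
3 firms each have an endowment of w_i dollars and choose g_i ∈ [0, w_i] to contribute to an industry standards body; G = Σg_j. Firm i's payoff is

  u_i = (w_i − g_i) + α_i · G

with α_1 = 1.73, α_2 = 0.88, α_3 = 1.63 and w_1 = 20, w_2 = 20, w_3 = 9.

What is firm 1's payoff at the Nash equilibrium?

50.17

∂u_i/∂g_i = α_i − 1, so firm i contributes w_i if α_i > 1, else 0.
α_i > 1 for i ∈ {1, 3}; NE contributions (20, 0, 9), G = 29.
u_1 = (20 − 20) + 1.73·29 = 50.17.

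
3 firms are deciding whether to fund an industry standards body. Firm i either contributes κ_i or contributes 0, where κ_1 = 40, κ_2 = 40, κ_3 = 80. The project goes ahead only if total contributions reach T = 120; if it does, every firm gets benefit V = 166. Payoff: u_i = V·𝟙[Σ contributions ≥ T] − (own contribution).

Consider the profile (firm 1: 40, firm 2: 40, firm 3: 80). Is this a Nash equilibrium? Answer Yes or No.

Total = 160 ≥ 120: provided.
Firm 1 (pledges 40, payoff 126): dropping to 0 → total 120, payoff 166. Profitable deviation.

No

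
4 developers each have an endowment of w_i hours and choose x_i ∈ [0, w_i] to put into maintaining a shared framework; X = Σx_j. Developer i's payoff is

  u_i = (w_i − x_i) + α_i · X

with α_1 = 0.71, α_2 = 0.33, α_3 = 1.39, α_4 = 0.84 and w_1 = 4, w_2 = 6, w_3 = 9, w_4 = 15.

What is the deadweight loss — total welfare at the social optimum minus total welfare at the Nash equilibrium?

56.75

∂u_i/∂x_i = α_i − 1, so developer i contributes w_i if α_i > 1, else 0.
α_i > 1 for i ∈ {3}; NE contributions (0, 0, 9, 0), X = 9.
W^NE = Σw_i − X^NE + (Σα_i)·X^NE = 34 + 2.27·9 = 54.43.
Planner: ∂(Σu_j)/∂x_i = Σα_j − 1 = 2.27 > 0, so everyone contributes w_i; X^SO = 34, W^SO = 34 + 2.27·34 = 111.18.
Deadweight loss = 56.75.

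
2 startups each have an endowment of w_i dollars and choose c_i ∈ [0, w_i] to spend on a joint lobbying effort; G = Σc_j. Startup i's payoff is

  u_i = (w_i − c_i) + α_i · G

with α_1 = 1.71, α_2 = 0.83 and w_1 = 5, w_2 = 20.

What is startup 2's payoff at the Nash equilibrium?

24.15

∂u_i/∂c_i = α_i − 1, so startup i contributes w_i if α_i > 1, else 0.
α_i > 1 for i ∈ {1}; NE contributions (5, 0), G = 5.
u_2 = (20 − 0) + 0.83·5 = 24.15.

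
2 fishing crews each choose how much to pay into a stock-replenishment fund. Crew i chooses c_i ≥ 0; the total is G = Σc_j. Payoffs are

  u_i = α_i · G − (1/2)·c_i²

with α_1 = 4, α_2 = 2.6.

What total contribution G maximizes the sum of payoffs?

13.2

Planner FOC: ∂(Σu_j)/∂c_i = (Σα_j) − c_i = 0, so c_i^SO = Σα_j = 6.6 for every i; G^SO = 13.2.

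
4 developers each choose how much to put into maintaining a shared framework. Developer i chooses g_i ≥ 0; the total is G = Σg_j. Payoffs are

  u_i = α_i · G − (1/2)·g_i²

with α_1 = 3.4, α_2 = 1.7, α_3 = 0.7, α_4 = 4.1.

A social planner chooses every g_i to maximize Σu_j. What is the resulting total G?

39.6

Planner FOC: ∂(Σu_j)/∂g_i = (Σα_j) − g_i = 0, so g_i^SO = Σα_j = 9.9 for every i; G^SO = 39.6.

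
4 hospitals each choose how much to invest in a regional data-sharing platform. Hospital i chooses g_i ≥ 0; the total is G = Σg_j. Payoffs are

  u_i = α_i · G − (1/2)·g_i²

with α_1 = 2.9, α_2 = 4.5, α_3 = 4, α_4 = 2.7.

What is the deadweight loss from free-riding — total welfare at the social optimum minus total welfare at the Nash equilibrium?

224.785

Hospital i's FOC: ∂u_i/∂g_i = α_i − g_i = 0, so g_i* = α_i.
NE contributions = (2.9, 4.5, 4, 2.7); G = 14.1.
W^NE = (Σα)·G − ½Σα_i² = 14.1² − ½·51.95 = 172.835.
Planner sets g_i = Σα_j = 14.1 for every i, so G^SO = 4·14.1 = 56.4.
W^SO = (Σα)·G^SO − ½·4·(Σα)² = (4/2)·14.1² = 397.62.
Deadweight loss = W^SO − W^NE = 224.785.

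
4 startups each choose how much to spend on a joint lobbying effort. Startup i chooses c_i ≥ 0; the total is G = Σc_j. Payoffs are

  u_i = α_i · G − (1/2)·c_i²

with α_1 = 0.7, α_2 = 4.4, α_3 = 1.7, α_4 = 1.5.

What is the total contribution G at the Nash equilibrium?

Startup i's FOC: ∂u_i/∂c_i = α_i − c_i = 0, so c_i* = α_i.
NE contributions = (0.7, 4.4, 1.7, 1.5); G = 8.3.

8.3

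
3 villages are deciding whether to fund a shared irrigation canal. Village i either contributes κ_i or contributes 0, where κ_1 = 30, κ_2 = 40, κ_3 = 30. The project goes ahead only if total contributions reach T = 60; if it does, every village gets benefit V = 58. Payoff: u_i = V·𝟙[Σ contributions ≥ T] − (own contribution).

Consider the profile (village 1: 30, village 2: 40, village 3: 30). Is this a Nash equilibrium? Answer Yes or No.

No

Total = 100 ≥ 60: provided.
Village 1 (pledges 30, payoff 28): dropping to 0 → total 70, payoff 58. Profitable deviation.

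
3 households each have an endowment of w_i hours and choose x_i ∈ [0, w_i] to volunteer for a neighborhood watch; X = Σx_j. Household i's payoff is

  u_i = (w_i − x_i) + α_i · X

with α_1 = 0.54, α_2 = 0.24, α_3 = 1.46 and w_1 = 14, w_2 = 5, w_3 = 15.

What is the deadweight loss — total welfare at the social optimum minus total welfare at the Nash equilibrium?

23.56

∂u_i/∂x_i = α_i − 1, so household i contributes w_i if α_i > 1, else 0.
α_i > 1 for i ∈ {3}; NE contributions (0, 0, 15), X = 15.
W^NE = Σw_i − X^NE + (Σα_i)·X^NE = 34 + 1.24·15 = 52.6.
Planner: ∂(Σu_j)/∂x_i = Σα_j − 1 = 1.24 > 0, so everyone contributes w_i; X^SO = 34, W^SO = 34 + 1.24·34 = 76.16.
Deadweight loss = 23.56.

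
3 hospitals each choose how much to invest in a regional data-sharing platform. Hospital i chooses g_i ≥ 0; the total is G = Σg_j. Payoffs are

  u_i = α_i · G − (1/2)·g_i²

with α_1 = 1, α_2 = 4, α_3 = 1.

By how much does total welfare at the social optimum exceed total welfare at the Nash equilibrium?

27

Hospital i's FOC: ∂u_i/∂g_i = α_i − g_i = 0, so g_i* = α_i.
NE contributions = (1, 4, 1); G = 6.
W^NE = (Σα)·G − ½Σα_i² = 6² − ½·18 = 27.
Planner sets g_i = Σα_j = 6 for every i, so G^SO = 3·6 = 18.
W^SO = (Σα)·G^SO − ½·3·(Σα)² = (3/2)·6² = 54.
Deadweight loss = W^SO − W^NE = 27.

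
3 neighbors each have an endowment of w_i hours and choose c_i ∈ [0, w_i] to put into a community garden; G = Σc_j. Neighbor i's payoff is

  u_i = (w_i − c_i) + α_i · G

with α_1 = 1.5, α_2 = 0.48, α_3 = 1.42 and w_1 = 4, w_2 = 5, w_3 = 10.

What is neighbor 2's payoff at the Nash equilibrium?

11.72

∂u_i/∂c_i = α_i − 1, so neighbor i contributes w_i if α_i > 1, else 0.
α_i > 1 for i ∈ {1, 3}; NE contributions (4, 0, 10), G = 14.
u_2 = (5 − 0) + 0.48·14 = 11.72.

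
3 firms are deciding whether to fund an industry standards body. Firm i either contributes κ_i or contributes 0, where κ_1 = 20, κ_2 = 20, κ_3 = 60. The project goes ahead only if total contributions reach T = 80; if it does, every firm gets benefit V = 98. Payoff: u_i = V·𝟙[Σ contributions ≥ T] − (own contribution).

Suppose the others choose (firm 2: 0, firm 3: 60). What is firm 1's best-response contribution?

Others' total = 60. Contributing 20 brings total to 80 ≥ 80: gain V − κ_1 = 78.
Best response: 20.

20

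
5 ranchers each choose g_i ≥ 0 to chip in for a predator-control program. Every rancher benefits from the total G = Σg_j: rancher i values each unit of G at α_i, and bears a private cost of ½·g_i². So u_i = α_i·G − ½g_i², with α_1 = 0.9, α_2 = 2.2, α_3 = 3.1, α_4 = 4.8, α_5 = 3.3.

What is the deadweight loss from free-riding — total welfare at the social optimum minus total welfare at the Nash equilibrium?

Rancher i's FOC: ∂u_i/∂g_i = α_i − g_i = 0, so g_i* = α_i.
NE contributions = (0.9, 2.2, 3.1, 4.8, 3.3); G = 14.3.
W^NE = (Σα)·G − ½Σα_i² = 14.3² − ½·49.19 = 179.895.
Planner sets g_i = Σα_j = 14.3 for every i, so G^SO = 5·14.3 = 71.5.
W^SO = (Σα)·G^SO − ½·5·(Σα)² = (5/2)·14.3² = 511.225.
Deadweight loss = W^SO − W^NE = 331.33.

331.33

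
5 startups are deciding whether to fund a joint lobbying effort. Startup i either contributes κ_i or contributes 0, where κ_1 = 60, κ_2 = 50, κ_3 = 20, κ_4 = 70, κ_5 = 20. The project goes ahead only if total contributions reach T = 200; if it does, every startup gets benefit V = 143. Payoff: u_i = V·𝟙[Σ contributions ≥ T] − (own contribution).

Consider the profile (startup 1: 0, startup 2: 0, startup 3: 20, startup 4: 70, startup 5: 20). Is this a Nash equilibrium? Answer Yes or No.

Total = 110 < 200: not provided.
Startup 1 (pledges 0, payoff 0): pledging 60 → total 170, payoff -60. No gain.
Startup 2 (pledges 0, payoff 0): pledging 50 → total 160, payoff -50. No gain.
Startup 3 (pledges 20, payoff -20): dropping to 0 → total 90, payoff 0. Profitable deviation.

No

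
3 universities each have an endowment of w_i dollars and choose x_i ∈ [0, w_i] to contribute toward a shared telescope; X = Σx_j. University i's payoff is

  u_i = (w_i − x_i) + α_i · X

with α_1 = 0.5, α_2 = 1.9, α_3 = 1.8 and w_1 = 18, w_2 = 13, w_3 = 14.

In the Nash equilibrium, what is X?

∂u_i/∂x_i = α_i − 1, so university i contributes w_i if α_i > 1, else 0.
α_i > 1 for i ∈ {2, 3}; NE contributions (0, 13, 14), X = 27.

27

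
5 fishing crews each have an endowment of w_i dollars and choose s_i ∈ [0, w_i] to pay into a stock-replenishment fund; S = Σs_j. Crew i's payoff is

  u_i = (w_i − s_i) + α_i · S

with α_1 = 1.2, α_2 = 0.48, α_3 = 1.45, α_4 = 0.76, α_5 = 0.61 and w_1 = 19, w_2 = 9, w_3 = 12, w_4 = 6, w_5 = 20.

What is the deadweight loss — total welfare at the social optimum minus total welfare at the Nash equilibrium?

122.5

∂u_i/∂s_i = α_i − 1, so crew i contributes w_i if α_i > 1, else 0.
α_i > 1 for i ∈ {1, 3}; NE contributions (19, 0, 12, 0, 0), S = 31.
W^NE = Σw_i − S^NE + (Σα_i)·S^NE = 66 + 3.5·31 = 174.5.
Planner: ∂(Σu_j)/∂s_i = Σα_j − 1 = 3.5 > 0, so everyone contributes w_i; S^SO = 66, W^SO = 66 + 3.5·66 = 297.
Deadweight loss = 122.5.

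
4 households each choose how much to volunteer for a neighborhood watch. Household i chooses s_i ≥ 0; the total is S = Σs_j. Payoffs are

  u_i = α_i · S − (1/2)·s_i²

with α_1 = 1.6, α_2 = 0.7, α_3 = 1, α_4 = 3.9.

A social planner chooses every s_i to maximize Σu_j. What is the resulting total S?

28.8

Planner FOC: ∂(Σu_j)/∂s_i = (Σα_j) − s_i = 0, so s_i^SO = Σα_j = 7.2 for every i; S^SO = 28.8.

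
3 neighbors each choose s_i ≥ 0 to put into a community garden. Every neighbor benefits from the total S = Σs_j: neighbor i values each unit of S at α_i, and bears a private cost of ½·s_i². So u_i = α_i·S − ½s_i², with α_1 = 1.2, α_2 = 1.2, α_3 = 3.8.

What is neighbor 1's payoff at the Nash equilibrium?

6.72

Neighbor i's FOC: ∂u_i/∂s_i = α_i − s_i = 0, so s_i* = α_i.
NE contributions = (1.2, 1.2, 3.8); S = 6.2.
u_1 = α_1·S − ½·(s_1)² = 1.2·6.2 − ½·1.2² = 6.72.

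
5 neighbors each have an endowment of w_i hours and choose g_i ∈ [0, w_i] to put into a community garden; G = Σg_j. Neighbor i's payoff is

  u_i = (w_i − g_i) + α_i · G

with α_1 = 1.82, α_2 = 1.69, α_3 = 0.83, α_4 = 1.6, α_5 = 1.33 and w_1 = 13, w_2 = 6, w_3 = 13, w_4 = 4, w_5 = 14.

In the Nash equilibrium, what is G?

∂u_i/∂g_i = α_i − 1, so neighbor i contributes w_i if α_i > 1, else 0.
α_i > 1 for i ∈ {1, 2, 4, 5}; NE contributions (13, 6, 0, 4, 14), G = 37.

37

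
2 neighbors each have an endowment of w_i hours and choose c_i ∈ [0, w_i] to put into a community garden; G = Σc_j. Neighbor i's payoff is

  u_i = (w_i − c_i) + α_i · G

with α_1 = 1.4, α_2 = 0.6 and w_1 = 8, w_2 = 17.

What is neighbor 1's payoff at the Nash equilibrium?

11.2

∂u_i/∂c_i = α_i − 1, so neighbor i contributes w_i if α_i > 1, else 0.
α_i > 1 for i ∈ {1}; NE contributions (8, 0), G = 8.
u_1 = (8 − 8) + 1.4·8 = 11.2.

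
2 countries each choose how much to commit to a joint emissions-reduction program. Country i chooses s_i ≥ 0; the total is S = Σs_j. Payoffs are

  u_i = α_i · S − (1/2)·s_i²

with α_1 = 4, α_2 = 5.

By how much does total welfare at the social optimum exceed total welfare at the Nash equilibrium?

20.5

Country i's FOC: ∂u_i/∂s_i = α_i − s_i = 0, so s_i* = α_i.
NE contributions = (4, 5); S = 9.
W^NE = (Σα)·S − ½Σα_i² = 9² − ½·41 = 60.5.
Planner sets s_i = Σα_j = 9 for every i, so S^SO = 2·9 = 18.
W^SO = (Σα)·S^SO − ½·2·(Σα)² = (2/2)·9² = 81.
Deadweight loss = W^SO − W^NE = 20.5.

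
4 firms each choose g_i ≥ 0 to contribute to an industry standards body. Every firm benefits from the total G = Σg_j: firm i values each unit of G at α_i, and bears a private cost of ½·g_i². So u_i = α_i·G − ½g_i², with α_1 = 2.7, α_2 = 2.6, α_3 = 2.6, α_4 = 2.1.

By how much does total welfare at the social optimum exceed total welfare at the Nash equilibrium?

112.61

Firm i's FOC: ∂u_i/∂g_i = α_i − g_i = 0, so g_i* = α_i.
NE contributions = (2.7, 2.6, 2.6, 2.1); G = 10.
W^NE = (Σα)·G − ½Σα_i² = 10² − ½·25.22 = 87.39.
Planner sets g_i = Σα_j = 10 for every i, so G^SO = 4·10 = 40.
W^SO = (Σα)·G^SO − ½·4·(Σα)² = (4/2)·10² = 200.
Deadweight loss = W^SO − W^NE = 112.61.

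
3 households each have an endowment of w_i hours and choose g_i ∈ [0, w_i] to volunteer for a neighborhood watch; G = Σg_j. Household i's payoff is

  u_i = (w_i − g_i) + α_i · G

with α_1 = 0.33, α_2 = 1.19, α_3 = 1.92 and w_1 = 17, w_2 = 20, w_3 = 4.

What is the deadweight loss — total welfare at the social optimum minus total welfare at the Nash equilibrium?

∂u_i/∂g_i = α_i − 1, so household i contributes w_i if α_i > 1, else 0.
α_i > 1 for i ∈ {2, 3}; NE contributions (0, 20, 4), G = 24.
W^NE = Σw_i − G^NE + (Σα_i)·G^NE = 41 + 2.44·24 = 99.56.
Planner: ∂(Σu_j)/∂g_i = Σα_j − 1 = 2.44 > 0, so everyone contributes w_i; G^SO = 41, W^SO = 41 + 2.44·41 = 141.04.
Deadweight loss = 41.48.

41.48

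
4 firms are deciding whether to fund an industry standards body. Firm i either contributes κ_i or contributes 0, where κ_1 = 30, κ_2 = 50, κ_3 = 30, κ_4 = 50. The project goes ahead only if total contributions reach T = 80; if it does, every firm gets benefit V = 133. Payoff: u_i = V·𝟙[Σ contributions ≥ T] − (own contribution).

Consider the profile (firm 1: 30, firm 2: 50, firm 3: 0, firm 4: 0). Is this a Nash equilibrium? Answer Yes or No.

Yes

Total = 80 ≥ 80: provided.
Firm 1 (pledges 30, payoff 103): dropping to 0 → total 50, payoff 0. No gain.
Firm 2 (pledges 50, payoff 83): dropping to 0 → total 30, payoff 0. No gain.
Firm 3 (pledges 0, payoff 133): pledging 30 → total 110, payoff 103. No gain.
Firm 4 (pledges 0, payoff 133): pledging 50 → total 130, payoff 83. No gain.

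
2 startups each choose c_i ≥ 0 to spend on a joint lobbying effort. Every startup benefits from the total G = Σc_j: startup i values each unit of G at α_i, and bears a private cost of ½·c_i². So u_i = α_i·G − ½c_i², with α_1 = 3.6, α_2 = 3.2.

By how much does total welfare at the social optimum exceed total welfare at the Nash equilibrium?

11.6

Startup i's FOC: ∂u_i/∂c_i = α_i − c_i = 0, so c_i* = α_i.
NE contributions = (3.6, 3.2); G = 6.8.
W^NE = (Σα)·G − ½Σα_i² = 6.8² − ½·23.2 = 34.64.
Planner sets c_i = Σα_j = 6.8 for every i, so G^SO = 2·6.8 = 13.6.
W^SO = (Σα)·G^SO − ½·2·(Σα)² = (2/2)·6.8² = 46.24.
Deadweight loss = W^SO − W^NE = 11.6.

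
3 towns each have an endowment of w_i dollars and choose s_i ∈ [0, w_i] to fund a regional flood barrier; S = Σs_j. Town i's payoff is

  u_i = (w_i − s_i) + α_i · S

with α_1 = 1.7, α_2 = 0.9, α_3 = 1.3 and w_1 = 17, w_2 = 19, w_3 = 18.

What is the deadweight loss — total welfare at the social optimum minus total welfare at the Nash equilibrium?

∂u_i/∂s_i = α_i − 1, so town i contributes w_i if α_i > 1, else 0.
α_i > 1 for i ∈ {1, 3}; NE contributions (17, 0, 18), S = 35.
W^NE = Σw_i − S^NE + (Σα_i)·S^NE = 54 + 2.9·35 = 155.5.
Planner: ∂(Σu_j)/∂s_i = Σα_j − 1 = 2.9 > 0, so everyone contributes w_i; S^SO = 54, W^SO = 54 + 2.9·54 = 210.6.
Deadweight loss = 55.1.

55.1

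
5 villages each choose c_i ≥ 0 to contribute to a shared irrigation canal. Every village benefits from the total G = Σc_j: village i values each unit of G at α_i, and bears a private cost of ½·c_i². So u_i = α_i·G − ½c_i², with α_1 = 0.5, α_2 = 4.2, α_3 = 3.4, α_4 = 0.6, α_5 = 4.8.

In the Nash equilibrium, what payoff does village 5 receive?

Village i's FOC: ∂u_i/∂c_i = α_i − c_i = 0, so c_i* = α_i.
NE contributions = (0.5, 4.2, 3.4, 0.6, 4.8); G = 13.5.
u_5 = α_5·G − ½·(c_5)² = 4.8·13.5 − ½·4.8² = 53.28.

53.28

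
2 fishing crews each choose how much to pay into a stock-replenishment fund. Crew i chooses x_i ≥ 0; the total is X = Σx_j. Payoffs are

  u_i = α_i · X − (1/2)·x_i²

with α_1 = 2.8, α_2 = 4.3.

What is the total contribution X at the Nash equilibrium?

7.1

Crew i's FOC: ∂u_i/∂x_i = α_i − x_i = 0, so x_i* = α_i.
NE contributions = (2.8, 4.3); X = 7.1.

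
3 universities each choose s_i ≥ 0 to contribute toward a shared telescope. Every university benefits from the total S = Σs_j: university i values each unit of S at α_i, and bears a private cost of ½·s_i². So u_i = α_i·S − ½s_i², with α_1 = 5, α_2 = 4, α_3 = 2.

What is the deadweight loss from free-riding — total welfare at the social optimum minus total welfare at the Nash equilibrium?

83

University i's FOC: ∂u_i/∂s_i = α_i − s_i = 0, so s_i* = α_i.
NE contributions = (5, 4, 2); S = 11.
W^NE = (Σα)·S − ½Σα_i² = 11² − ½·45 = 98.5.
Planner sets s_i = Σα_j = 11 for every i, so S^SO = 3·11 = 33.
W^SO = (Σα)·S^SO − ½·3·(Σα)² = (3/2)·11² = 181.5.
Deadweight loss = W^SO − W^NE = 83.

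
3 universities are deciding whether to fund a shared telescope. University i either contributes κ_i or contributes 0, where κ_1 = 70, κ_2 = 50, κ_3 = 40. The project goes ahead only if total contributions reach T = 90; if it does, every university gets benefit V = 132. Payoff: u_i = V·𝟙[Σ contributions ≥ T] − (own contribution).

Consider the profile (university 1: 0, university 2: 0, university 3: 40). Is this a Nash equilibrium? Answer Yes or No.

No

Total = 40 < 90: not provided.
University 1 (pledges 0, payoff 0): pledging 70 → total 110, payoff 62. Profitable deviation.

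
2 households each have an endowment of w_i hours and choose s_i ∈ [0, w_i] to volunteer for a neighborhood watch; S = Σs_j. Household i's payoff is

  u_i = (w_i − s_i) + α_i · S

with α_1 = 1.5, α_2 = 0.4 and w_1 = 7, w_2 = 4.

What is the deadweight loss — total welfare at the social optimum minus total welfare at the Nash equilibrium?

3.6

∂u_i/∂s_i = α_i − 1, so household i contributes w_i if α_i > 1, else 0.
α_i > 1 for i ∈ {1}; NE contributions (7, 0), S = 7.
W^NE = Σw_i − S^NE + (Σα_i)·S^NE = 11 + 0.9·7 = 17.3.
Planner: ∂(Σu_j)/∂s_i = Σα_j − 1 = 0.9 > 0, so everyone contributes w_i; S^SO = 11, W^SO = 11 + 0.9·11 = 20.9.
Deadweight loss = 3.6.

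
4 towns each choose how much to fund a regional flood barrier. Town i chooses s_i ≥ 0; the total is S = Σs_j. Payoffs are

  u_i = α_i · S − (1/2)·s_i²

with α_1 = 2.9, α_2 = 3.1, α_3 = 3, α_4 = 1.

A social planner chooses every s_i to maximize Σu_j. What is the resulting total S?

Planner FOC: ∂(Σu_j)/∂s_i = (Σα_j) − s_i = 0, so s_i^SO = Σα_j = 10 for every i; S^SO = 40.

40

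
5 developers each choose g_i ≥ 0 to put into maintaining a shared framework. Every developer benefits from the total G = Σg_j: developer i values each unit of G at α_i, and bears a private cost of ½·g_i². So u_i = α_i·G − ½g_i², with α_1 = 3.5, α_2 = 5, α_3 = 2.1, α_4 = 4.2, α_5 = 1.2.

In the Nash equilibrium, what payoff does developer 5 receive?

Developer i's FOC: ∂u_i/∂g_i = α_i − g_i = 0, so g_i* = α_i.
NE contributions = (3.5, 5, 2.1, 4.2, 1.2); G = 16.
u_5 = α_5·G − ½·(g_5)² = 1.2·16 − ½·1.2² = 18.48.

18.48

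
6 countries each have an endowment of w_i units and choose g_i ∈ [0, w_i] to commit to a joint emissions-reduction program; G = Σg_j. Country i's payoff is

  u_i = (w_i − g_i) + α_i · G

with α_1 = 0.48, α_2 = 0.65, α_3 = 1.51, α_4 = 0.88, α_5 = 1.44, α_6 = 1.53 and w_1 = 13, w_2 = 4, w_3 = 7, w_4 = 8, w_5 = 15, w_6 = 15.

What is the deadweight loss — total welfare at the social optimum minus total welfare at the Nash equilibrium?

∂u_i/∂g_i = α_i − 1, so country i contributes w_i if α_i > 1, else 0.
α_i > 1 for i ∈ {3, 5, 6}; NE contributions (0, 0, 7, 0, 15, 15), G = 37.
W^NE = Σw_i − G^NE + (Σα_i)·G^NE = 62 + 5.49·37 = 265.13.
Planner: ∂(Σu_j)/∂g_i = Σα_j − 1 = 5.49 > 0, so everyone contributes w_i; G^SO = 62, W^SO = 62 + 5.49·62 = 402.38.
Deadweight loss = 137.25.

137.25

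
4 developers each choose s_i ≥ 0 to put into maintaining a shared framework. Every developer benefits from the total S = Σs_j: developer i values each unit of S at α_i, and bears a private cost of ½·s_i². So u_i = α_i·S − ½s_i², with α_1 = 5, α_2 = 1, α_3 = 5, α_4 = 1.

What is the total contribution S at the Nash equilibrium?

12

Developer i's FOC: ∂u_i/∂s_i = α_i − s_i = 0, so s_i* = α_i.
NE contributions = (5, 1, 5, 1); S = 12.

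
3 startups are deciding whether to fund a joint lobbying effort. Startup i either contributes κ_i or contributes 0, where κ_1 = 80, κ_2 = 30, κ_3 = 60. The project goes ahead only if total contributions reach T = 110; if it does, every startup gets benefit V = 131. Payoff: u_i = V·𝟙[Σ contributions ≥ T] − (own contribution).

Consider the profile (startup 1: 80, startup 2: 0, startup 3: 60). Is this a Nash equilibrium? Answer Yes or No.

Total = 140 ≥ 110: provided.
Startup 1 (pledges 80, payoff 51): dropping to 0 → total 60, payoff 0. No gain.
Startup 2 (pledges 0, payoff 131): pledging 30 → total 170, payoff 101. No gain.
Startup 3 (pledges 60, payoff 71): dropping to 0 → total 80, payoff 0. No gain.

Yes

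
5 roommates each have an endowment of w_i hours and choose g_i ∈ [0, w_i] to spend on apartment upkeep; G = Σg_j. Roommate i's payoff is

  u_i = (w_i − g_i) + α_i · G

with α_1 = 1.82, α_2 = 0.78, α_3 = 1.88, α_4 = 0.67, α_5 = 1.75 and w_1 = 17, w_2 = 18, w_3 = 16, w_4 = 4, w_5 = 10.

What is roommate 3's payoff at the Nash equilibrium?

∂u_i/∂g_i = α_i − 1, so roommate i contributes w_i if α_i > 1, else 0.
α_i > 1 for i ∈ {1, 3, 5}; NE contributions (17, 0, 16, 0, 10), G = 43.
u_3 = (16 − 16) + 1.88·43 = 80.84.

80.84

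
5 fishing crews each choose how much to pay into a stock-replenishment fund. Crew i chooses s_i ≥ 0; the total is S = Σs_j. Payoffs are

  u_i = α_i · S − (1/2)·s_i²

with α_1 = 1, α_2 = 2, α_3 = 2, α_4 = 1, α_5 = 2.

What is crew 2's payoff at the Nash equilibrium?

Crew i's FOC: ∂u_i/∂s_i = α_i − s_i = 0, so s_i* = α_i.
NE contributions = (1, 2, 2, 1, 2); S = 8.
u_2 = α_2·S − ½·(s_2)² = 2·8 − ½·2² = 14.

14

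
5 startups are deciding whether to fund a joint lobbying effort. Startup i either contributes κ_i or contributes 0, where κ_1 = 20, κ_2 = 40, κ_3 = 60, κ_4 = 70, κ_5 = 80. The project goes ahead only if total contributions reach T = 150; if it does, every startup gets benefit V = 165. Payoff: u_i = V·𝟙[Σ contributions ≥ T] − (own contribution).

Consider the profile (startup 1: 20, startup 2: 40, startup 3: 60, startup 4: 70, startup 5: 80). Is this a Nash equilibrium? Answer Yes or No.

Total = 270 ≥ 150: provided.
Startup 1 (pledges 20, payoff 145): dropping to 0 → total 250, payoff 165. Profitable deviation.

No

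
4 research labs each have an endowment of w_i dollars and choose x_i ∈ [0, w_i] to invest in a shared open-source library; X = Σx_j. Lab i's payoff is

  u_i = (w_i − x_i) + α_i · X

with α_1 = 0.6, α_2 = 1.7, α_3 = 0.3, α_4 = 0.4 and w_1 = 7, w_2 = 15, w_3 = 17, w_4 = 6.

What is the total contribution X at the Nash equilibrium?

∂u_i/∂x_i = α_i − 1, so lab i contributes w_i if α_i > 1, else 0.
α_i > 1 for i ∈ {2}; NE contributions (0, 15, 0, 0), X = 15.

15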